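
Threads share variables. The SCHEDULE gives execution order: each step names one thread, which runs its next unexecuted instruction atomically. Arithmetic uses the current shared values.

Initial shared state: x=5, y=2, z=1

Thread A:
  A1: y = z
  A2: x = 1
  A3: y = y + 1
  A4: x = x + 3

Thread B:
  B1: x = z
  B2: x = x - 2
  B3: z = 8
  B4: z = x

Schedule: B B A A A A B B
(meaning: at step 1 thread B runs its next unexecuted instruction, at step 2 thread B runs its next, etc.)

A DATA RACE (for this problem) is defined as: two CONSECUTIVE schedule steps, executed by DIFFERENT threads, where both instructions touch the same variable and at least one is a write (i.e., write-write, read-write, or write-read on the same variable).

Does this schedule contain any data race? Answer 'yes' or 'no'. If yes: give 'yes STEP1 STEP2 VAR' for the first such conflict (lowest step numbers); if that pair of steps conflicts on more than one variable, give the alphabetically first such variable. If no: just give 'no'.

Steps 1,2: same thread (B). No race.
Steps 2,3: B(r=x,w=x) vs A(r=z,w=y). No conflict.
Steps 3,4: same thread (A). No race.
Steps 4,5: same thread (A). No race.
Steps 5,6: same thread (A). No race.
Steps 6,7: A(r=x,w=x) vs B(r=-,w=z). No conflict.
Steps 7,8: same thread (B). No race.

Answer: no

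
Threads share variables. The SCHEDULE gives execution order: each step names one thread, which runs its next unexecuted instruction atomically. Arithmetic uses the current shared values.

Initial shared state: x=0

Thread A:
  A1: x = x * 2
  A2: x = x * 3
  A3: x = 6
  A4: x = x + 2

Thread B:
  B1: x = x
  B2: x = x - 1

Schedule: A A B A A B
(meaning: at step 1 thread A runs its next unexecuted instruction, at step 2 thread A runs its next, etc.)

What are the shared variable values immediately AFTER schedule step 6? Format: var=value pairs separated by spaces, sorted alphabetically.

Step 1: thread A executes A1 (x = x * 2). Shared: x=0. PCs: A@1 B@0
Step 2: thread A executes A2 (x = x * 3). Shared: x=0. PCs: A@2 B@0
Step 3: thread B executes B1 (x = x). Shared: x=0. PCs: A@2 B@1
Step 4: thread A executes A3 (x = 6). Shared: x=6. PCs: A@3 B@1
Step 5: thread A executes A4 (x = x + 2). Shared: x=8. PCs: A@4 B@1
Step 6: thread B executes B2 (x = x - 1). Shared: x=7. PCs: A@4 B@2

Answer: x=7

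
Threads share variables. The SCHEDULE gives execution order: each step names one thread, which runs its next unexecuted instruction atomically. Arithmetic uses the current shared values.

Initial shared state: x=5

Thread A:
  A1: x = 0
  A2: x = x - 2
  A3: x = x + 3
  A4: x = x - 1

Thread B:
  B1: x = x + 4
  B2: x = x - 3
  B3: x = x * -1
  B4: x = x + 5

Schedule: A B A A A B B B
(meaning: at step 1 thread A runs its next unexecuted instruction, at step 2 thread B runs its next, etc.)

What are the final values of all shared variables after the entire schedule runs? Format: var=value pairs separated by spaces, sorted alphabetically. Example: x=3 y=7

Step 1: thread A executes A1 (x = 0). Shared: x=0. PCs: A@1 B@0
Step 2: thread B executes B1 (x = x + 4). Shared: x=4. PCs: A@1 B@1
Step 3: thread A executes A2 (x = x - 2). Shared: x=2. PCs: A@2 B@1
Step 4: thread A executes A3 (x = x + 3). Shared: x=5. PCs: A@3 B@1
Step 5: thread A executes A4 (x = x - 1). Shared: x=4. PCs: A@4 B@1
Step 6: thread B executes B2 (x = x - 3). Shared: x=1. PCs: A@4 B@2
Step 7: thread B executes B3 (x = x * -1). Shared: x=-1. PCs: A@4 B@3
Step 8: thread B executes B4 (x = x + 5). Shared: x=4. PCs: A@4 B@4

Answer: x=4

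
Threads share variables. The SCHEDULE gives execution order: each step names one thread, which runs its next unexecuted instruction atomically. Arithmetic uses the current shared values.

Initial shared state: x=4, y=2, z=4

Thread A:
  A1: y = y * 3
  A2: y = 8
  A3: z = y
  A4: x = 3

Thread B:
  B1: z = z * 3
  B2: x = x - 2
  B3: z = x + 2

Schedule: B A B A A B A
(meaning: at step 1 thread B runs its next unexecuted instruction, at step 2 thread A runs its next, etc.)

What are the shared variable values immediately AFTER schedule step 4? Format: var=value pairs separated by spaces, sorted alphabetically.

Answer: x=2 y=8 z=12

Derivation:
Step 1: thread B executes B1 (z = z * 3). Shared: x=4 y=2 z=12. PCs: A@0 B@1
Step 2: thread A executes A1 (y = y * 3). Shared: x=4 y=6 z=12. PCs: A@1 B@1
Step 3: thread B executes B2 (x = x - 2). Shared: x=2 y=6 z=12. PCs: A@1 B@2
Step 4: thread A executes A2 (y = 8). Shared: x=2 y=8 z=12. PCs: A@2 B@2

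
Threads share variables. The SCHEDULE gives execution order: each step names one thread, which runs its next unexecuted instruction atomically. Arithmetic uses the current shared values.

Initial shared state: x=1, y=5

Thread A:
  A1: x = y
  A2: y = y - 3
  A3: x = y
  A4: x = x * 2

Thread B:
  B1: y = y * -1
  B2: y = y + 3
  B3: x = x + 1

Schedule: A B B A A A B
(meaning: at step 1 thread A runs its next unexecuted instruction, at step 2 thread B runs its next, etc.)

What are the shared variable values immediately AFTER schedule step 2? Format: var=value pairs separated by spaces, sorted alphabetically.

Step 1: thread A executes A1 (x = y). Shared: x=5 y=5. PCs: A@1 B@0
Step 2: thread B executes B1 (y = y * -1). Shared: x=5 y=-5. PCs: A@1 B@1

Answer: x=5 y=-5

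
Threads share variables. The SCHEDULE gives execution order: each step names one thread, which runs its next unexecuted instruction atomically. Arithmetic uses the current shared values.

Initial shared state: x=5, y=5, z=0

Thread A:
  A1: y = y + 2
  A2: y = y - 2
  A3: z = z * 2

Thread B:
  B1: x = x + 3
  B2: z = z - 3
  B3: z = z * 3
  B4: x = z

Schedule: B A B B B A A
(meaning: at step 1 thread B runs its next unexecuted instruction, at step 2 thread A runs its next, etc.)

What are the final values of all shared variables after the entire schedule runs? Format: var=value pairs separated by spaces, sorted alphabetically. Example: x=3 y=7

Step 1: thread B executes B1 (x = x + 3). Shared: x=8 y=5 z=0. PCs: A@0 B@1
Step 2: thread A executes A1 (y = y + 2). Shared: x=8 y=7 z=0. PCs: A@1 B@1
Step 3: thread B executes B2 (z = z - 3). Shared: x=8 y=7 z=-3. PCs: A@1 B@2
Step 4: thread B executes B3 (z = z * 3). Shared: x=8 y=7 z=-9. PCs: A@1 B@3
Step 5: thread B executes B4 (x = z). Shared: x=-9 y=7 z=-9. PCs: A@1 B@4
Step 6: thread A executes A2 (y = y - 2). Shared: x=-9 y=5 z=-9. PCs: A@2 B@4
Step 7: thread A executes A3 (z = z * 2). Shared: x=-9 y=5 z=-18. PCs: A@3 B@4

Answer: x=-9 y=5 z=-18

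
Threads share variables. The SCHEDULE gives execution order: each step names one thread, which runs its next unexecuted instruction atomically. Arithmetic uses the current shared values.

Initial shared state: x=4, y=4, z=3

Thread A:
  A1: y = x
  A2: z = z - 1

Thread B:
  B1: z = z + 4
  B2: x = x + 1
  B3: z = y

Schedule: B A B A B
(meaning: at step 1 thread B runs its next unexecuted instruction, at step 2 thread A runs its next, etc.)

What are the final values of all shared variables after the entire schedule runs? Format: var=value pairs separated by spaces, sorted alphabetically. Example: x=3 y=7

Answer: x=5 y=4 z=4

Derivation:
Step 1: thread B executes B1 (z = z + 4). Shared: x=4 y=4 z=7. PCs: A@0 B@1
Step 2: thread A executes A1 (y = x). Shared: x=4 y=4 z=7. PCs: A@1 B@1
Step 3: thread B executes B2 (x = x + 1). Shared: x=5 y=4 z=7. PCs: A@1 B@2
Step 4: thread A executes A2 (z = z - 1). Shared: x=5 y=4 z=6. PCs: A@2 B@2
Step 5: thread B executes B3 (z = y). Shared: x=5 y=4 z=4. PCs: A@2 B@3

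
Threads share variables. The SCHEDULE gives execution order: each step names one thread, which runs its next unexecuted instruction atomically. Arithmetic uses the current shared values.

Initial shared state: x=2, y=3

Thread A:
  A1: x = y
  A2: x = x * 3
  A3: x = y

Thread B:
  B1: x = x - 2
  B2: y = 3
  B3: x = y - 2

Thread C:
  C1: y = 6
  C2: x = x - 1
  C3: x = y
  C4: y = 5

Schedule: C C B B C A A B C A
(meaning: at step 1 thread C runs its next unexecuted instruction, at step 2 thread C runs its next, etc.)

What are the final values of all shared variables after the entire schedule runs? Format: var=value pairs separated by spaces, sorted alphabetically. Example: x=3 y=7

Step 1: thread C executes C1 (y = 6). Shared: x=2 y=6. PCs: A@0 B@0 C@1
Step 2: thread C executes C2 (x = x - 1). Shared: x=1 y=6. PCs: A@0 B@0 C@2
Step 3: thread B executes B1 (x = x - 2). Shared: x=-1 y=6. PCs: A@0 B@1 C@2
Step 4: thread B executes B2 (y = 3). Shared: x=-1 y=3. PCs: A@0 B@2 C@2
Step 5: thread C executes C3 (x = y). Shared: x=3 y=3. PCs: A@0 B@2 C@3
Step 6: thread A executes A1 (x = y). Shared: x=3 y=3. PCs: A@1 B@2 C@3
Step 7: thread A executes A2 (x = x * 3). Shared: x=9 y=3. PCs: A@2 B@2 C@3
Step 8: thread B executes B3 (x = y - 2). Shared: x=1 y=3. PCs: A@2 B@3 C@3
Step 9: thread C executes C4 (y = 5). Shared: x=1 y=5. PCs: A@2 B@3 C@4
Step 10: thread A executes A3 (x = y). Shared: x=5 y=5. PCs: A@3 B@3 C@4

Answer: x=5 y=5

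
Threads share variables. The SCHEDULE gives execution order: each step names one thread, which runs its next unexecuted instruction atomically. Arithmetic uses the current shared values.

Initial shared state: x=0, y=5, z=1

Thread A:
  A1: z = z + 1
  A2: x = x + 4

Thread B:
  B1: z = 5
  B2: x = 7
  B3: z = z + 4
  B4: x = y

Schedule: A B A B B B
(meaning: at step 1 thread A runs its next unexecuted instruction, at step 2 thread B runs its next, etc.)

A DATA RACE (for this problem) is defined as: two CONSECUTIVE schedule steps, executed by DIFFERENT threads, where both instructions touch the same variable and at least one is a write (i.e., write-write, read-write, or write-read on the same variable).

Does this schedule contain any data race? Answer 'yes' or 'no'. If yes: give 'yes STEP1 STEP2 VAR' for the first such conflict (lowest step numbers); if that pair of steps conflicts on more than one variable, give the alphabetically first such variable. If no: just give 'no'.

Answer: yes 1 2 z

Derivation:
Steps 1,2: A(z = z + 1) vs B(z = 5). RACE on z (W-W).
Steps 2,3: B(r=-,w=z) vs A(r=x,w=x). No conflict.
Steps 3,4: A(x = x + 4) vs B(x = 7). RACE on x (W-W).
Steps 4,5: same thread (B). No race.
Steps 5,6: same thread (B). No race.
First conflict at steps 1,2.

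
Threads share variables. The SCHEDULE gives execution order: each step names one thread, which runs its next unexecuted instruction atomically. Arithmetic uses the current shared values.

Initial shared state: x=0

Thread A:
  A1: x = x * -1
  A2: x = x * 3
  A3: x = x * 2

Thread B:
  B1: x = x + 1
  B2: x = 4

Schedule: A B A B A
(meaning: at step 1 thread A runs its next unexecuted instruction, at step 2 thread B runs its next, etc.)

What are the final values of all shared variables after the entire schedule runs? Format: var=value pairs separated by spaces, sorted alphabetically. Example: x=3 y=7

Answer: x=8

Derivation:
Step 1: thread A executes A1 (x = x * -1). Shared: x=0. PCs: A@1 B@0
Step 2: thread B executes B1 (x = x + 1). Shared: x=1. PCs: A@1 B@1
Step 3: thread A executes A2 (x = x * 3). Shared: x=3. PCs: A@2 B@1
Step 4: thread B executes B2 (x = 4). Shared: x=4. PCs: A@2 B@2
Step 5: thread A executes A3 (x = x * 2). Shared: x=8. PCs: A@3 B@2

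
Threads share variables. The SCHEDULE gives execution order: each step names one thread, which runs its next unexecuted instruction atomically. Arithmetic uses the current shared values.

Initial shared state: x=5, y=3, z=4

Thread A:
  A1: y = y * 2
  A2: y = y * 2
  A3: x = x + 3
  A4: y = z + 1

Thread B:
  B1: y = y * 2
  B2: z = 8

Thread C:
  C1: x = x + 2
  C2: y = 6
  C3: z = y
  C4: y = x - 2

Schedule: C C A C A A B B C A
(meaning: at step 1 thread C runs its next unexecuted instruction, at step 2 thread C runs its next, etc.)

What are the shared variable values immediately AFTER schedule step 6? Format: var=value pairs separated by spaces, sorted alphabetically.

Answer: x=10 y=24 z=12

Derivation:
Step 1: thread C executes C1 (x = x + 2). Shared: x=7 y=3 z=4. PCs: A@0 B@0 C@1
Step 2: thread C executes C2 (y = 6). Shared: x=7 y=6 z=4. PCs: A@0 B@0 C@2
Step 3: thread A executes A1 (y = y * 2). Shared: x=7 y=12 z=4. PCs: A@1 B@0 C@2
Step 4: thread C executes C3 (z = y). Shared: x=7 y=12 z=12. PCs: A@1 B@0 C@3
Step 5: thread A executes A2 (y = y * 2). Shared: x=7 y=24 z=12. PCs: A@2 B@0 C@3
Step 6: thread A executes A3 (x = x + 3). Shared: x=10 y=24 z=12. PCs: A@3 B@0 C@3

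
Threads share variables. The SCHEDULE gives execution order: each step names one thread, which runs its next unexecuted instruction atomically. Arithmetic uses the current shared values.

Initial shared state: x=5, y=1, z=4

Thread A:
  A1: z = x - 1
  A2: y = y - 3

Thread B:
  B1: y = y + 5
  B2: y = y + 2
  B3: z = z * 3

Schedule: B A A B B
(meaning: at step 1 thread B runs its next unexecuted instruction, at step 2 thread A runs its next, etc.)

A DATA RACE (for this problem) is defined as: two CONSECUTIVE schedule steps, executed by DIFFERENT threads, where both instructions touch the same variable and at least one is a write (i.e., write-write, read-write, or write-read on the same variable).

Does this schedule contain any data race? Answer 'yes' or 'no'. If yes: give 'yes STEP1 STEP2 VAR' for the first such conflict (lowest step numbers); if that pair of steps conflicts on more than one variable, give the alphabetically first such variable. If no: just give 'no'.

Steps 1,2: B(r=y,w=y) vs A(r=x,w=z). No conflict.
Steps 2,3: same thread (A). No race.
Steps 3,4: A(y = y - 3) vs B(y = y + 2). RACE on y (W-W).
Steps 4,5: same thread (B). No race.
First conflict at steps 3,4.

Answer: yes 3 4 y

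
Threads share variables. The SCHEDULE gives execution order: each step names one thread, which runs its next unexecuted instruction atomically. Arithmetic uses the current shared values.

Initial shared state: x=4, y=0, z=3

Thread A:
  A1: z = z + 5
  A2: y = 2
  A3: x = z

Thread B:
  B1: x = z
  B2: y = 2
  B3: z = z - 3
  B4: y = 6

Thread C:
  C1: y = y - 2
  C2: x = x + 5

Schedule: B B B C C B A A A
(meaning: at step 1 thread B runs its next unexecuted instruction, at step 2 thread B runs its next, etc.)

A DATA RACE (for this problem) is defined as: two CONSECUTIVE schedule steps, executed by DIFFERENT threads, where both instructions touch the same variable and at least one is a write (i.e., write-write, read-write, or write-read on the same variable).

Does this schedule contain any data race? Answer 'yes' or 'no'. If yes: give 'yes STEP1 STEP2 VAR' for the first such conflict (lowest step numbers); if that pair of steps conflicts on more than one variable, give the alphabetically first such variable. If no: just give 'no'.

Steps 1,2: same thread (B). No race.
Steps 2,3: same thread (B). No race.
Steps 3,4: B(r=z,w=z) vs C(r=y,w=y). No conflict.
Steps 4,5: same thread (C). No race.
Steps 5,6: C(r=x,w=x) vs B(r=-,w=y). No conflict.
Steps 6,7: B(r=-,w=y) vs A(r=z,w=z). No conflict.
Steps 7,8: same thread (A). No race.
Steps 8,9: same thread (A). No race.

Answer: no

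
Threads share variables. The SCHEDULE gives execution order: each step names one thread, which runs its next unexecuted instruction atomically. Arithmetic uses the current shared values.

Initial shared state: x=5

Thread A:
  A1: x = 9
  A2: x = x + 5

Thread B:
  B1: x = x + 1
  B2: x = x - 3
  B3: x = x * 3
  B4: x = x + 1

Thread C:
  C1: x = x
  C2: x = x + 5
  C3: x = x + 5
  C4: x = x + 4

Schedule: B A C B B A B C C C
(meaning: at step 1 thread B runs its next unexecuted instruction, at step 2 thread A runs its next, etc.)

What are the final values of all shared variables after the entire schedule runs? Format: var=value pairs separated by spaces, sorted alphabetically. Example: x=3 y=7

Step 1: thread B executes B1 (x = x + 1). Shared: x=6. PCs: A@0 B@1 C@0
Step 2: thread A executes A1 (x = 9). Shared: x=9. PCs: A@1 B@1 C@0
Step 3: thread C executes C1 (x = x). Shared: x=9. PCs: A@1 B@1 C@1
Step 4: thread B executes B2 (x = x - 3). Shared: x=6. PCs: A@1 B@2 C@1
Step 5: thread B executes B3 (x = x * 3). Shared: x=18. PCs: A@1 B@3 C@1
Step 6: thread A executes A2 (x = x + 5). Shared: x=23. PCs: A@2 B@3 C@1
Step 7: thread B executes B4 (x = x + 1). Shared: x=24. PCs: A@2 B@4 C@1
Step 8: thread C executes C2 (x = x + 5). Shared: x=29. PCs: A@2 B@4 C@2
Step 9: thread C executes C3 (x = x + 5). Shared: x=34. PCs: A@2 B@4 C@3
Step 10: thread C executes C4 (x = x + 4). Shared: x=38. PCs: A@2 B@4 C@4

Answer: x=38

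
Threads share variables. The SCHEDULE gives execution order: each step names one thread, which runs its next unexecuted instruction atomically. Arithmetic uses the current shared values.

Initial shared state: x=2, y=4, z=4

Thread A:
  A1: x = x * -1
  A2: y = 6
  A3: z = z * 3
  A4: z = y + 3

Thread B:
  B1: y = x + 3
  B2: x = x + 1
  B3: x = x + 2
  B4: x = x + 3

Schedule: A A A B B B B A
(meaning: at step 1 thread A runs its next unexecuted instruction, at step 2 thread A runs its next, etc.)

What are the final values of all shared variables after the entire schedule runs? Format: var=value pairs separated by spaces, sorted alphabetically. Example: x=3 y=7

Answer: x=4 y=1 z=4

Derivation:
Step 1: thread A executes A1 (x = x * -1). Shared: x=-2 y=4 z=4. PCs: A@1 B@0
Step 2: thread A executes A2 (y = 6). Shared: x=-2 y=6 z=4. PCs: A@2 B@0
Step 3: thread A executes A3 (z = z * 3). Shared: x=-2 y=6 z=12. PCs: A@3 B@0
Step 4: thread B executes B1 (y = x + 3). Shared: x=-2 y=1 z=12. PCs: A@3 B@1
Step 5: thread B executes B2 (x = x + 1). Shared: x=-1 y=1 z=12. PCs: A@3 B@2
Step 6: thread B executes B3 (x = x + 2). Shared: x=1 y=1 z=12. PCs: A@3 B@3
Step 7: thread B executes B4 (x = x + 3). Shared: x=4 y=1 z=12. PCs: A@3 B@4
Step 8: thread A executes A4 (z = y + 3). Shared: x=4 y=1 z=4. PCs: A@4 B@4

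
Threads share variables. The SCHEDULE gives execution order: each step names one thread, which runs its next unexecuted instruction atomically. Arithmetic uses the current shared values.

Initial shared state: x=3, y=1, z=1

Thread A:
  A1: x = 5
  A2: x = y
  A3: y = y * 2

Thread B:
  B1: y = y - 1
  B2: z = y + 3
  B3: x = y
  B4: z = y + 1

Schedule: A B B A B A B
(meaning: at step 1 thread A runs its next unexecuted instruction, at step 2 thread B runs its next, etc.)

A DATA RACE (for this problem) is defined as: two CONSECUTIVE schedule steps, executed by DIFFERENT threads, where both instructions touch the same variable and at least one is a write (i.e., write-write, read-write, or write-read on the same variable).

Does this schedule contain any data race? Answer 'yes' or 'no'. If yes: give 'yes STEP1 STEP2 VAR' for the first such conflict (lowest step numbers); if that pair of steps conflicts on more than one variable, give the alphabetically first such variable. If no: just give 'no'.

Steps 1,2: A(r=-,w=x) vs B(r=y,w=y). No conflict.
Steps 2,3: same thread (B). No race.
Steps 3,4: B(r=y,w=z) vs A(r=y,w=x). No conflict.
Steps 4,5: A(x = y) vs B(x = y). RACE on x (W-W).
Steps 5,6: B(x = y) vs A(y = y * 2). RACE on y (R-W).
Steps 6,7: A(y = y * 2) vs B(z = y + 1). RACE on y (W-R).
First conflict at steps 4,5.

Answer: yes 4 5 x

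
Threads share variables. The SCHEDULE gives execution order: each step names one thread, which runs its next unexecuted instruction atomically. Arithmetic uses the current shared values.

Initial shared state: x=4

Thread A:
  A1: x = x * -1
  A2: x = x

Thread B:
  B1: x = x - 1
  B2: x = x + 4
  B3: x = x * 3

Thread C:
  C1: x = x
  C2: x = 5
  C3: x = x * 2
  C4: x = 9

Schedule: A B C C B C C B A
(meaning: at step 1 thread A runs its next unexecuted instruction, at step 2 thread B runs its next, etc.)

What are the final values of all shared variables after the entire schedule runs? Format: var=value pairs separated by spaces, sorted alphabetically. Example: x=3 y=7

Answer: x=27

Derivation:
Step 1: thread A executes A1 (x = x * -1). Shared: x=-4. PCs: A@1 B@0 C@0
Step 2: thread B executes B1 (x = x - 1). Shared: x=-5. PCs: A@1 B@1 C@0
Step 3: thread C executes C1 (x = x). Shared: x=-5. PCs: A@1 B@1 C@1
Step 4: thread C executes C2 (x = 5). Shared: x=5. PCs: A@1 B@1 C@2
Step 5: thread B executes B2 (x = x + 4). Shared: x=9. PCs: A@1 B@2 C@2
Step 6: thread C executes C3 (x = x * 2). Shared: x=18. PCs: A@1 B@2 C@3
Step 7: thread C executes C4 (x = 9). Shared: x=9. PCs: A@1 B@2 C@4
Step 8: thread B executes B3 (x = x * 3). Shared: x=27. PCs: A@1 B@3 C@4
Step 9: thread A executes A2 (x = x). Shared: x=27. PCs: A@2 B@3 C@4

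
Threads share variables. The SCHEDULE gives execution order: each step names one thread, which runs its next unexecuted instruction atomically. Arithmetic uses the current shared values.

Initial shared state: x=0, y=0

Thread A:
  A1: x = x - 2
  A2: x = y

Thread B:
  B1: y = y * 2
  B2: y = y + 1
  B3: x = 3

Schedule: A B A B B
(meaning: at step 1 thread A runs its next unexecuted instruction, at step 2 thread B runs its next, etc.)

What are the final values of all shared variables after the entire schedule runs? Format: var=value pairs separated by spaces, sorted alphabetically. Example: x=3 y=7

Step 1: thread A executes A1 (x = x - 2). Shared: x=-2 y=0. PCs: A@1 B@0
Step 2: thread B executes B1 (y = y * 2). Shared: x=-2 y=0. PCs: A@1 B@1
Step 3: thread A executes A2 (x = y). Shared: x=0 y=0. PCs: A@2 B@1
Step 4: thread B executes B2 (y = y + 1). Shared: x=0 y=1. PCs: A@2 B@2
Step 5: thread B executes B3 (x = 3). Shared: x=3 y=1. PCs: A@2 B@3

Answer: x=3 y=1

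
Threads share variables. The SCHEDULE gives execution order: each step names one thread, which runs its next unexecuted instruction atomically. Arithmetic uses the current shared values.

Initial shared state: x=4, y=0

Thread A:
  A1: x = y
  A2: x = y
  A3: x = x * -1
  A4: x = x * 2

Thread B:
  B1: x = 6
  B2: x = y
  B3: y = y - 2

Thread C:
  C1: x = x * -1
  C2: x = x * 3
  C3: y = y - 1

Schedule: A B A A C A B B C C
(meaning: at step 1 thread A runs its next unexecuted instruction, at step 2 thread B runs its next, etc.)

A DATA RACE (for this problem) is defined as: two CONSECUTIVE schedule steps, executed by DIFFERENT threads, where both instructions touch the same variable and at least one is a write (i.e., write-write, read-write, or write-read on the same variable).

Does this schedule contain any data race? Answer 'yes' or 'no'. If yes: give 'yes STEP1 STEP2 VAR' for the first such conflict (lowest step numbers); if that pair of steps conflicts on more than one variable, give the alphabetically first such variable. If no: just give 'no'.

Steps 1,2: A(x = y) vs B(x = 6). RACE on x (W-W).
Steps 2,3: B(x = 6) vs A(x = y). RACE on x (W-W).
Steps 3,4: same thread (A). No race.
Steps 4,5: A(x = x * -1) vs C(x = x * -1). RACE on x (W-W).
Steps 5,6: C(x = x * -1) vs A(x = x * 2). RACE on x (W-W).
Steps 6,7: A(x = x * 2) vs B(x = y). RACE on x (W-W).
Steps 7,8: same thread (B). No race.
Steps 8,9: B(r=y,w=y) vs C(r=x,w=x). No conflict.
Steps 9,10: same thread (C). No race.
First conflict at steps 1,2.

Answer: yes 1 2 x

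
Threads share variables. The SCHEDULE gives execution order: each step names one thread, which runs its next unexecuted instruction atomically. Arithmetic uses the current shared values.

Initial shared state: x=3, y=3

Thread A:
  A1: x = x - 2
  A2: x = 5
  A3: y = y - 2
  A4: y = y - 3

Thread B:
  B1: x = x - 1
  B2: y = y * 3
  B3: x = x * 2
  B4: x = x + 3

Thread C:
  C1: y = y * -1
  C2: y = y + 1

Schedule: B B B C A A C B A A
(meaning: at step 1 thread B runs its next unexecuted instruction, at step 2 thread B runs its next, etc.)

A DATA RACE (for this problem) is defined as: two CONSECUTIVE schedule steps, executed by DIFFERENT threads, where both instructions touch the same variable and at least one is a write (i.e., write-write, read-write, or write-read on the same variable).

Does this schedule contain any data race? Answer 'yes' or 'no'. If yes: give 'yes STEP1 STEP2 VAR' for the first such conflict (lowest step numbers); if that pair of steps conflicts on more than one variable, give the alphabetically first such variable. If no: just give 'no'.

Answer: no

Derivation:
Steps 1,2: same thread (B). No race.
Steps 2,3: same thread (B). No race.
Steps 3,4: B(r=x,w=x) vs C(r=y,w=y). No conflict.
Steps 4,5: C(r=y,w=y) vs A(r=x,w=x). No conflict.
Steps 5,6: same thread (A). No race.
Steps 6,7: A(r=-,w=x) vs C(r=y,w=y). No conflict.
Steps 7,8: C(r=y,w=y) vs B(r=x,w=x). No conflict.
Steps 8,9: B(r=x,w=x) vs A(r=y,w=y). No conflict.
Steps 9,10: same thread (A). No race.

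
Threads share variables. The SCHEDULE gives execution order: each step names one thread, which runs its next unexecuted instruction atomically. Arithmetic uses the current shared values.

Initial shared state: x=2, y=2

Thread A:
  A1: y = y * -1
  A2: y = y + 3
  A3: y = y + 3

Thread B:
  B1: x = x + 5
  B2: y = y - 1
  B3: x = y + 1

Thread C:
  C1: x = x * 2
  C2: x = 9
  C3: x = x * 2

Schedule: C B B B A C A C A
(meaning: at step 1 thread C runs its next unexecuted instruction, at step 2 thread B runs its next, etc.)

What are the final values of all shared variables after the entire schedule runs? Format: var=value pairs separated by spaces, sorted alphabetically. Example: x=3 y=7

Step 1: thread C executes C1 (x = x * 2). Shared: x=4 y=2. PCs: A@0 B@0 C@1
Step 2: thread B executes B1 (x = x + 5). Shared: x=9 y=2. PCs: A@0 B@1 C@1
Step 3: thread B executes B2 (y = y - 1). Shared: x=9 y=1. PCs: A@0 B@2 C@1
Step 4: thread B executes B3 (x = y + 1). Shared: x=2 y=1. PCs: A@0 B@3 C@1
Step 5: thread A executes A1 (y = y * -1). Shared: x=2 y=-1. PCs: A@1 B@3 C@1
Step 6: thread C executes C2 (x = 9). Shared: x=9 y=-1. PCs: A@1 B@3 C@2
Step 7: thread A executes A2 (y = y + 3). Shared: x=9 y=2. PCs: A@2 B@3 C@2
Step 8: thread C executes C3 (x = x * 2). Shared: x=18 y=2. PCs: A@2 B@3 C@3
Step 9: thread A executes A3 (y = y + 3). Shared: x=18 y=5. PCs: A@3 B@3 C@3

Answer: x=18 y=5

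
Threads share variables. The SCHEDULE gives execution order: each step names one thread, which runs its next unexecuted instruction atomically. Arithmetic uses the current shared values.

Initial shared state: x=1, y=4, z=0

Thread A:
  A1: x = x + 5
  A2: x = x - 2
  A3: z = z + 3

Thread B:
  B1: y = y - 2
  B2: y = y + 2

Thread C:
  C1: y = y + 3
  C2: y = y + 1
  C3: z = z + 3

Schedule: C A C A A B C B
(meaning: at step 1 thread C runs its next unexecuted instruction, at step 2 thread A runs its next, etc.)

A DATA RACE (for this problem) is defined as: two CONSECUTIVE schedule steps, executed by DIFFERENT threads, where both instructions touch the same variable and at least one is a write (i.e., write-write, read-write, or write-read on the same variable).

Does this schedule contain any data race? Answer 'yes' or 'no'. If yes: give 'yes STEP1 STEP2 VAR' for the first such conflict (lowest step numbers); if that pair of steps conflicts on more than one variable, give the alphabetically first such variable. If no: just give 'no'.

Answer: no

Derivation:
Steps 1,2: C(r=y,w=y) vs A(r=x,w=x). No conflict.
Steps 2,3: A(r=x,w=x) vs C(r=y,w=y). No conflict.
Steps 3,4: C(r=y,w=y) vs A(r=x,w=x). No conflict.
Steps 4,5: same thread (A). No race.
Steps 5,6: A(r=z,w=z) vs B(r=y,w=y). No conflict.
Steps 6,7: B(r=y,w=y) vs C(r=z,w=z). No conflict.
Steps 7,8: C(r=z,w=z) vs B(r=y,w=y). No conflict.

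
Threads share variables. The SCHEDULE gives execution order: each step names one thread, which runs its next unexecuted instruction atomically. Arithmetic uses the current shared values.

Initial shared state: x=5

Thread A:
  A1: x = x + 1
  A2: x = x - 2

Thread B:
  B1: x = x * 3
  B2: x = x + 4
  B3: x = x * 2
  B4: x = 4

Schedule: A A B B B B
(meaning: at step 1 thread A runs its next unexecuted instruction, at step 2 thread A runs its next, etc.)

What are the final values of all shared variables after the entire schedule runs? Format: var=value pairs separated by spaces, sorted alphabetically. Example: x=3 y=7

Step 1: thread A executes A1 (x = x + 1). Shared: x=6. PCs: A@1 B@0
Step 2: thread A executes A2 (x = x - 2). Shared: x=4. PCs: A@2 B@0
Step 3: thread B executes B1 (x = x * 3). Shared: x=12. PCs: A@2 B@1
Step 4: thread B executes B2 (x = x + 4). Shared: x=16. PCs: A@2 B@2
Step 5: thread B executes B3 (x = x * 2). Shared: x=32. PCs: A@2 B@3
Step 6: thread B executes B4 (x = 4). Shared: x=4. PCs: A@2 B@4

Answer: x=4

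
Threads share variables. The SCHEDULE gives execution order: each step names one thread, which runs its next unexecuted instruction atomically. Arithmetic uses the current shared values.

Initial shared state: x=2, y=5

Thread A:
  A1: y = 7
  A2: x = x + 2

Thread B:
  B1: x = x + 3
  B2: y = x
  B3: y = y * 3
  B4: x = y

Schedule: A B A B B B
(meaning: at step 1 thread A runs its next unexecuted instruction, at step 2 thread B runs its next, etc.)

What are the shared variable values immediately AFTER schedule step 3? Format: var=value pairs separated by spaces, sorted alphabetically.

Answer: x=7 y=7

Derivation:
Step 1: thread A executes A1 (y = 7). Shared: x=2 y=7. PCs: A@1 B@0
Step 2: thread B executes B1 (x = x + 3). Shared: x=5 y=7. PCs: A@1 B@1
Step 3: thread A executes A2 (x = x + 2). Shared: x=7 y=7. PCs: A@2 B@1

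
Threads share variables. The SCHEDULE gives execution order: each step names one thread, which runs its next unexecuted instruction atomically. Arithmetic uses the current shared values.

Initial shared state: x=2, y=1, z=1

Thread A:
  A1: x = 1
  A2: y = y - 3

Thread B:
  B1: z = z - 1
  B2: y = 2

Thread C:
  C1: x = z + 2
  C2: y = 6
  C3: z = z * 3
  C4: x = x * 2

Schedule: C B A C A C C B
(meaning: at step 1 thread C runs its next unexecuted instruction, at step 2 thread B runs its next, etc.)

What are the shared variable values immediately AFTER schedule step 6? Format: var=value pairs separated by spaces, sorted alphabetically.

Answer: x=1 y=3 z=0

Derivation:
Step 1: thread C executes C1 (x = z + 2). Shared: x=3 y=1 z=1. PCs: A@0 B@0 C@1
Step 2: thread B executes B1 (z = z - 1). Shared: x=3 y=1 z=0. PCs: A@0 B@1 C@1
Step 3: thread A executes A1 (x = 1). Shared: x=1 y=1 z=0. PCs: A@1 B@1 C@1
Step 4: thread C executes C2 (y = 6). Shared: x=1 y=6 z=0. PCs: A@1 B@1 C@2
Step 5: thread A executes A2 (y = y - 3). Shared: x=1 y=3 z=0. PCs: A@2 B@1 C@2
Step 6: thread C executes C3 (z = z * 3). Shared: x=1 y=3 z=0. PCs: A@2 B@1 C@3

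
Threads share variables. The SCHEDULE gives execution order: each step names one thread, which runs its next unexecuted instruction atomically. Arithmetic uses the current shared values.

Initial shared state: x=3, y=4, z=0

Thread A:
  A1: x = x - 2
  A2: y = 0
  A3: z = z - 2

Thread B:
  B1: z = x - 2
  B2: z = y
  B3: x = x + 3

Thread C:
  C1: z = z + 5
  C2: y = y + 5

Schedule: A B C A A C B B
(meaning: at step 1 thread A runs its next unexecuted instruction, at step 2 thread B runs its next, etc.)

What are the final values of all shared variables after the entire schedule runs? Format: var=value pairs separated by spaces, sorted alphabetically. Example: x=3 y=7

Step 1: thread A executes A1 (x = x - 2). Shared: x=1 y=4 z=0. PCs: A@1 B@0 C@0
Step 2: thread B executes B1 (z = x - 2). Shared: x=1 y=4 z=-1. PCs: A@1 B@1 C@0
Step 3: thread C executes C1 (z = z + 5). Shared: x=1 y=4 z=4. PCs: A@1 B@1 C@1
Step 4: thread A executes A2 (y = 0). Shared: x=1 y=0 z=4. PCs: A@2 B@1 C@1
Step 5: thread A executes A3 (z = z - 2). Shared: x=1 y=0 z=2. PCs: A@3 B@1 C@1
Step 6: thread C executes C2 (y = y + 5). Shared: x=1 y=5 z=2. PCs: A@3 B@1 C@2
Step 7: thread B executes B2 (z = y). Shared: x=1 y=5 z=5. PCs: A@3 B@2 C@2
Step 8: thread B executes B3 (x = x + 3). Shared: x=4 y=5 z=5. PCs: A@3 B@3 C@2

Answer: x=4 y=5 z=5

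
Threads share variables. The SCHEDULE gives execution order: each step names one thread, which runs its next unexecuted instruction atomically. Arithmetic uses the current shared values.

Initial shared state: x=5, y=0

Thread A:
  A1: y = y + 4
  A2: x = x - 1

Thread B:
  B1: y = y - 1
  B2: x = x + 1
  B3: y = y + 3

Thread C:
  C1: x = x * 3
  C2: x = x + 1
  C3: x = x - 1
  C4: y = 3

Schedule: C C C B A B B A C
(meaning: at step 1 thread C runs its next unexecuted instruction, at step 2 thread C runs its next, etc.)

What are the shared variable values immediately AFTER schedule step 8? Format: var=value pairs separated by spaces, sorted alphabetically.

Step 1: thread C executes C1 (x = x * 3). Shared: x=15 y=0. PCs: A@0 B@0 C@1
Step 2: thread C executes C2 (x = x + 1). Shared: x=16 y=0. PCs: A@0 B@0 C@2
Step 3: thread C executes C3 (x = x - 1). Shared: x=15 y=0. PCs: A@0 B@0 C@3
Step 4: thread B executes B1 (y = y - 1). Shared: x=15 y=-1. PCs: A@0 B@1 C@3
Step 5: thread A executes A1 (y = y + 4). Shared: x=15 y=3. PCs: A@1 B@1 C@3
Step 6: thread B executes B2 (x = x + 1). Shared: x=16 y=3. PCs: A@1 B@2 C@3
Step 7: thread B executes B3 (y = y + 3). Shared: x=16 y=6. PCs: A@1 B@3 C@3
Step 8: thread A executes A2 (x = x - 1). Shared: x=15 y=6. PCs: A@2 B@3 C@3

Answer: x=15 y=6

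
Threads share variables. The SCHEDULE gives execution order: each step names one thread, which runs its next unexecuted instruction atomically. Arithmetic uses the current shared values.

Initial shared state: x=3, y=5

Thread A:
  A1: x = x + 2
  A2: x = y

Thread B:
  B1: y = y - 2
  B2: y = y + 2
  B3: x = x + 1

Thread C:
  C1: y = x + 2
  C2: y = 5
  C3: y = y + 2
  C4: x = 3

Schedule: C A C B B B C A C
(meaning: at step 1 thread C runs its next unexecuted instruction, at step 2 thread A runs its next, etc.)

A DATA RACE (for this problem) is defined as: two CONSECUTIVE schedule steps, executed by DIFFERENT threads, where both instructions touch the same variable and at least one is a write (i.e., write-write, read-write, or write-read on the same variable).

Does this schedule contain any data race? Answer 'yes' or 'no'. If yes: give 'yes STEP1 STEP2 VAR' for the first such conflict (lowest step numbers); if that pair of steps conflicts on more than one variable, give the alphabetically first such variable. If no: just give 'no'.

Steps 1,2: C(y = x + 2) vs A(x = x + 2). RACE on x (R-W).
Steps 2,3: A(r=x,w=x) vs C(r=-,w=y). No conflict.
Steps 3,4: C(y = 5) vs B(y = y - 2). RACE on y (W-W).
Steps 4,5: same thread (B). No race.
Steps 5,6: same thread (B). No race.
Steps 6,7: B(r=x,w=x) vs C(r=y,w=y). No conflict.
Steps 7,8: C(y = y + 2) vs A(x = y). RACE on y (W-R).
Steps 8,9: A(x = y) vs C(x = 3). RACE on x (W-W).
First conflict at steps 1,2.

Answer: yes 1 2 x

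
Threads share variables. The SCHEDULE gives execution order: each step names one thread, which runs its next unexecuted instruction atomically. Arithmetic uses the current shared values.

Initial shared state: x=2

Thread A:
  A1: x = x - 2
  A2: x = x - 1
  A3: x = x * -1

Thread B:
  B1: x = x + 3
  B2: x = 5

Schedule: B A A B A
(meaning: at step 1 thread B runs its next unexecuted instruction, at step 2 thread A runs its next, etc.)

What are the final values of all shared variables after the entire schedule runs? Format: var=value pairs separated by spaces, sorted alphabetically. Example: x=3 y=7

Answer: x=-5

Derivation:
Step 1: thread B executes B1 (x = x + 3). Shared: x=5. PCs: A@0 B@1
Step 2: thread A executes A1 (x = x - 2). Shared: x=3. PCs: A@1 B@1
Step 3: thread A executes A2 (x = x - 1). Shared: x=2. PCs: A@2 B@1
Step 4: thread B executes B2 (x = 5). Shared: x=5. PCs: A@2 B@2
Step 5: thread A executes A3 (x = x * -1). Shared: x=-5. PCs: A@3 B@2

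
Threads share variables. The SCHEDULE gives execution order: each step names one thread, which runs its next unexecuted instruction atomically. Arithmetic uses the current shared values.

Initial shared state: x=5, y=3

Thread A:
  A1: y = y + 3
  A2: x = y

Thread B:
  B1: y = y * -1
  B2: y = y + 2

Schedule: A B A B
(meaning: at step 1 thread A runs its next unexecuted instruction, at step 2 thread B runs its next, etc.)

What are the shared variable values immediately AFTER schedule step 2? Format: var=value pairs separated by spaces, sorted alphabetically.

Answer: x=5 y=-6

Derivation:
Step 1: thread A executes A1 (y = y + 3). Shared: x=5 y=6. PCs: A@1 B@0
Step 2: thread B executes B1 (y = y * -1). Shared: x=5 y=-6. PCs: A@1 B@1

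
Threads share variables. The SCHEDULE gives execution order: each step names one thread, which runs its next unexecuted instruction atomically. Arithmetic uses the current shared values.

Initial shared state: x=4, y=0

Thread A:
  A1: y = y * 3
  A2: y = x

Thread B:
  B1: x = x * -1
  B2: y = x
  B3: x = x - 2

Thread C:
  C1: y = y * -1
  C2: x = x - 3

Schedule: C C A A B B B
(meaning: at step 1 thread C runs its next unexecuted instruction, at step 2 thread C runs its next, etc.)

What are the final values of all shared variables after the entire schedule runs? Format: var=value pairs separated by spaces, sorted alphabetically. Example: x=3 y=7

Step 1: thread C executes C1 (y = y * -1). Shared: x=4 y=0. PCs: A@0 B@0 C@1
Step 2: thread C executes C2 (x = x - 3). Shared: x=1 y=0. PCs: A@0 B@0 C@2
Step 3: thread A executes A1 (y = y * 3). Shared: x=1 y=0. PCs: A@1 B@0 C@2
Step 4: thread A executes A2 (y = x). Shared: x=1 y=1. PCs: A@2 B@0 C@2
Step 5: thread B executes B1 (x = x * -1). Shared: x=-1 y=1. PCs: A@2 B@1 C@2
Step 6: thread B executes B2 (y = x). Shared: x=-1 y=-1. PCs: A@2 B@2 C@2
Step 7: thread B executes B3 (x = x - 2). Shared: x=-3 y=-1. PCs: A@2 B@3 C@2

Answer: x=-3 y=-1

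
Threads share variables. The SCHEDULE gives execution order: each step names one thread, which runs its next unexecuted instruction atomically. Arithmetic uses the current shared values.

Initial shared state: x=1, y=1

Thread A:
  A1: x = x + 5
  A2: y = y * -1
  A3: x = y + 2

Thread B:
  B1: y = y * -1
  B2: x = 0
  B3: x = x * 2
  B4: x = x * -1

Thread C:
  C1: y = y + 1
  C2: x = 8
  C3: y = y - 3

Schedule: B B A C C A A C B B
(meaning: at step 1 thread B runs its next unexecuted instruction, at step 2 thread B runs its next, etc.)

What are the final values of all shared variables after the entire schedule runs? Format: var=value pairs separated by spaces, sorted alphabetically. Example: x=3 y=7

Step 1: thread B executes B1 (y = y * -1). Shared: x=1 y=-1. PCs: A@0 B@1 C@0
Step 2: thread B executes B2 (x = 0). Shared: x=0 y=-1. PCs: A@0 B@2 C@0
Step 3: thread A executes A1 (x = x + 5). Shared: x=5 y=-1. PCs: A@1 B@2 C@0
Step 4: thread C executes C1 (y = y + 1). Shared: x=5 y=0. PCs: A@1 B@2 C@1
Step 5: thread C executes C2 (x = 8). Shared: x=8 y=0. PCs: A@1 B@2 C@2
Step 6: thread A executes A2 (y = y * -1). Shared: x=8 y=0. PCs: A@2 B@2 C@2
Step 7: thread A executes A3 (x = y + 2). Shared: x=2 y=0. PCs: A@3 B@2 C@2
Step 8: thread C executes C3 (y = y - 3). Shared: x=2 y=-3. PCs: A@3 B@2 C@3
Step 9: thread B executes B3 (x = x * 2). Shared: x=4 y=-3. PCs: A@3 B@3 C@3
Step 10: thread B executes B4 (x = x * -1). Shared: x=-4 y=-3. PCs: A@3 B@4 C@3

Answer: x=-4 y=-3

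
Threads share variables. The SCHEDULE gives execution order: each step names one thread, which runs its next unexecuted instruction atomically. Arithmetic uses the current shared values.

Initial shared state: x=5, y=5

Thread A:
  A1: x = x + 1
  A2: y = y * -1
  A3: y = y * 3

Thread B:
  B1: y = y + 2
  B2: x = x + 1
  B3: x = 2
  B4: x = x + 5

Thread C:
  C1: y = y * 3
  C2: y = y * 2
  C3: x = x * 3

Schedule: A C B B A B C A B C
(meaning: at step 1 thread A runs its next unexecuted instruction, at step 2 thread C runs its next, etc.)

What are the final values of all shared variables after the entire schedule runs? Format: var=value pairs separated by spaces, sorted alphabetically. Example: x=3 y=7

Step 1: thread A executes A1 (x = x + 1). Shared: x=6 y=5. PCs: A@1 B@0 C@0
Step 2: thread C executes C1 (y = y * 3). Shared: x=6 y=15. PCs: A@1 B@0 C@1
Step 3: thread B executes B1 (y = y + 2). Shared: x=6 y=17. PCs: A@1 B@1 C@1
Step 4: thread B executes B2 (x = x + 1). Shared: x=7 y=17. PCs: A@1 B@2 C@1
Step 5: thread A executes A2 (y = y * -1). Shared: x=7 y=-17. PCs: A@2 B@2 C@1
Step 6: thread B executes B3 (x = 2). Shared: x=2 y=-17. PCs: A@2 B@3 C@1
Step 7: thread C executes C2 (y = y * 2). Shared: x=2 y=-34. PCs: A@2 B@3 C@2
Step 8: thread A executes A3 (y = y * 3). Shared: x=2 y=-102. PCs: A@3 B@3 C@2
Step 9: thread B executes B4 (x = x + 5). Shared: x=7 y=-102. PCs: A@3 B@4 C@2
Step 10: thread C executes C3 (x = x * 3). Shared: x=21 y=-102. PCs: A@3 B@4 C@3

Answer: x=21 y=-102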